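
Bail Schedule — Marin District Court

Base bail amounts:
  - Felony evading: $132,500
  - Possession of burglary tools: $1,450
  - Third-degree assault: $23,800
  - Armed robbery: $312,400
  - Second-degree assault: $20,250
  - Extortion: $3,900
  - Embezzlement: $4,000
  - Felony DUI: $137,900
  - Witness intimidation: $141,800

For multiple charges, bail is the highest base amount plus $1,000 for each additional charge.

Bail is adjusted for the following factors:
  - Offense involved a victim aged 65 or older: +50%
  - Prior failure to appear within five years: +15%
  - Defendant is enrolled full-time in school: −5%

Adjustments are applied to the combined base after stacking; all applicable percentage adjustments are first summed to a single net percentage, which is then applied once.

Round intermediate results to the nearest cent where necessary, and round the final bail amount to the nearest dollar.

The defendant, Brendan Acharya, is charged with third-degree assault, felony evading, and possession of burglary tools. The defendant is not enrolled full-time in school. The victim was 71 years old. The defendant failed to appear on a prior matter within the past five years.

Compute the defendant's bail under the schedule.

Base amounts from the schedule: third-degree assault $23,800; felony evading $132,500; possession of burglary tools $1,450.
Stacking rule: highest base plus $1,000 per additional charge. Highest is felony evading at $132,500; 2 additional charges → +$2,000. Combined base = $134,500.
Net percentage adjustment: +50% +15% = +65%. $134,500 × 1.65 = $221,925.

$221,925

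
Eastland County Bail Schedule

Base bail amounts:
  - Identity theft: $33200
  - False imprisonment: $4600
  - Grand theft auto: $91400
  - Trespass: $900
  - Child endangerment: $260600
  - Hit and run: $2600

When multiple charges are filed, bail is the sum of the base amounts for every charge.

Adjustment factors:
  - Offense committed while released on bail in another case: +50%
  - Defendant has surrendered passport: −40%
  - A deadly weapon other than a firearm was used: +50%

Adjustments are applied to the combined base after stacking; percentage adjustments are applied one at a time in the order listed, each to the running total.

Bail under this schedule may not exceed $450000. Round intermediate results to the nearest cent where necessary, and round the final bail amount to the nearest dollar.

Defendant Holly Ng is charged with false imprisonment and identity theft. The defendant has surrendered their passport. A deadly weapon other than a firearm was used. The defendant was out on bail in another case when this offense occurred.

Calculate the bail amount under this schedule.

Base amounts from the schedule: false imprisonment $4600; identity theft $33200.
Stacking rule: sum of all bases. $4600 + $33200 = $37800.
Offense committed while released on bail in another case (+50%): $37800 × 1.5 = $56700.
Defendant has surrendered passport (−40%): $56700 × 0.6 = $34020.
A deadly weapon other than a firearm was used (+50%): $34020 × 1.5 = $51030.
$51030 is within the $450000 maximum.

$51030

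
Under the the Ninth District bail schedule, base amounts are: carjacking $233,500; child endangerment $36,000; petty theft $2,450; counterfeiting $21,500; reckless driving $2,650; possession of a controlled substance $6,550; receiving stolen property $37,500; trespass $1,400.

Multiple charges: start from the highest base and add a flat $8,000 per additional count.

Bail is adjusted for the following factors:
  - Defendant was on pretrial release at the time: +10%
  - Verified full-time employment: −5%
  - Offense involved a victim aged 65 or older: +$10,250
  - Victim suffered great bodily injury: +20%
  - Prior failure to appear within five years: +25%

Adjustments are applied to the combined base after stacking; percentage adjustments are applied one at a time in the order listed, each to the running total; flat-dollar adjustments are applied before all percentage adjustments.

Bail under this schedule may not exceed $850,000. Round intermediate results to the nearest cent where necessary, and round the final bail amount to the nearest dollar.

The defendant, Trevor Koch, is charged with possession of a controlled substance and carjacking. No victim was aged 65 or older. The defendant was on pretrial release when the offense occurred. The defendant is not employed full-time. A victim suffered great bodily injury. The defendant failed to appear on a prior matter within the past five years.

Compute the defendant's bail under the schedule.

$398,475

Base amounts from the schedule: possession of a controlled substance $6,550; carjacking $233,500.
Stacking rule: highest base plus $8,000 per additional charge. Highest is carjacking at $233,500; 1 additional charge → +$8,000. Combined base = $241,500.
Defendant was on pretrial release at the time (+10%): $241,500 × 1.1 = $265,650.
Victim suffered great bodily injury (+20%): $265,650 × 1.2 = $318,780.
Prior failure to appear within five years (+25%): $318,780 × 1.25 = $398,475.
$398,475 is within the $850,000 maximum.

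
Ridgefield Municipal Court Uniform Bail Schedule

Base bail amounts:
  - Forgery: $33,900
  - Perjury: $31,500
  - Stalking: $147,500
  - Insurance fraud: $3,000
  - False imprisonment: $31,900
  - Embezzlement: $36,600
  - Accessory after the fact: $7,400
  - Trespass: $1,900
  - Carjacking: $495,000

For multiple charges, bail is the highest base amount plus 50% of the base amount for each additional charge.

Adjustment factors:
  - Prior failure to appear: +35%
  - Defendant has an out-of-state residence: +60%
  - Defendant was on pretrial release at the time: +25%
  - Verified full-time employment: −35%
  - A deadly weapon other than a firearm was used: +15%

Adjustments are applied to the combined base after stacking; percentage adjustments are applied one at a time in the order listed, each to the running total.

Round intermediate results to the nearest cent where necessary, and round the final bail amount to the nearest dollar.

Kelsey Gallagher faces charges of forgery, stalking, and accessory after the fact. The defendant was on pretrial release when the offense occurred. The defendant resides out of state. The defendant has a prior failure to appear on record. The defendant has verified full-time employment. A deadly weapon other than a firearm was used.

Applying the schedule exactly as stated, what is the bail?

$339,369

Base amounts from the schedule: forgery $33,900; stalking $147,500; accessory after the fact $7,400.
Stacking rule: highest base plus 50% of each additional charge. Highest is stalking at $147,500. Additional: $33,900 × 50% = $16,950; $7,400 × 50% = $3,700. Combined base = $147,500 + $20,650 = $168,150.
Prior failure to appear (+35%): $168,150 × 1.35 = $227,002.50.
Defendant has an out-of-state residence (+60%): $227,002.50 × 1.6 = $363,204.
Defendant was on pretrial release at the time (+25%): $363,204 × 1.25 = $454,005.
Verified full-time employment (−35%): $454,005 × 0.65 = $295,103.25.
A deadly weapon other than a firearm was used (+15%): $295,103.25 × 1.15 = $339,368.74.
Rounded to the nearest dollar: $339,369.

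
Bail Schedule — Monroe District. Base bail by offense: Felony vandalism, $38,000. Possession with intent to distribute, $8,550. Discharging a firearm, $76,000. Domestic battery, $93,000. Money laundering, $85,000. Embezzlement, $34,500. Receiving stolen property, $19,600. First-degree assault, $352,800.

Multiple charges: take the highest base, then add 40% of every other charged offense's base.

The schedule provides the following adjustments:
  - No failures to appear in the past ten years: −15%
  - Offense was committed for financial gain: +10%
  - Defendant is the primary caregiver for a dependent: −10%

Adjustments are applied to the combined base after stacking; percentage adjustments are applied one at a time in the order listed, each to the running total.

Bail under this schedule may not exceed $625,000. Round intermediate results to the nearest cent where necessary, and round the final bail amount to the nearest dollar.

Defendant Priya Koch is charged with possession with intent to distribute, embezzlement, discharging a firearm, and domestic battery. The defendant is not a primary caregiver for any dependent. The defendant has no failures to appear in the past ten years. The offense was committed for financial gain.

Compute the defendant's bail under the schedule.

Base amounts from the schedule: possession with intent to distribute $8,550; embezzlement $34,500; discharging a firearm $76,000; domestic battery $93,000.
Stacking rule: highest base plus 40% of each additional charge. Highest is domestic battery at $93,000. Additional: $8,550 × 40% = $3,420; $34,500 × 40% = $13,800; $76,000 × 40% = $30,400. Combined base = $93,000 + $47,620 = $140,620.
No failures to appear in the past ten years (−15%): $140,620 × 0.85 = $119,527.
Offense was committed for financial gain (+10%): $119,527 × 1.1 = $131,479.70.
$131,479.70 is within the $625,000 maximum.
Rounded to the nearest dollar: $131,480.

$131,480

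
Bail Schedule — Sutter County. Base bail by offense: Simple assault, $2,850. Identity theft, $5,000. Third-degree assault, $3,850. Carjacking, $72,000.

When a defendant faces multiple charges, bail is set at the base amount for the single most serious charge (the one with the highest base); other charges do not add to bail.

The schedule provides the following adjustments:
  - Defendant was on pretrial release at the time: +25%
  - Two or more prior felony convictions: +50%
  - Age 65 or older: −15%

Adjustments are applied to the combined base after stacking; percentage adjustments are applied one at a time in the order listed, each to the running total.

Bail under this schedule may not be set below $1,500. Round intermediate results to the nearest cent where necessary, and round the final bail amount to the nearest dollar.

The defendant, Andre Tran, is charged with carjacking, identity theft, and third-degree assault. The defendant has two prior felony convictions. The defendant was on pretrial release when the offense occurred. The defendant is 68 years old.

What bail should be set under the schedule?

$114,750

Base amounts from the schedule: carjacking $72,000; identity theft $5,000; third-degree assault $3,850.
Stacking rule: use the highest base only. Highest is carjacking at $72,000. Combined base = $72,000.
Defendant was on pretrial release at the time (+25%): $72,000 × 1.25 = $90,000.
Two or more prior felony convictions (+50%): $90,000 × 1.5 = $135,000.
Age 65 or older (−15%): $135,000 × 0.85 = $114,750.
$114,750 is at or above the $1,500 minimum.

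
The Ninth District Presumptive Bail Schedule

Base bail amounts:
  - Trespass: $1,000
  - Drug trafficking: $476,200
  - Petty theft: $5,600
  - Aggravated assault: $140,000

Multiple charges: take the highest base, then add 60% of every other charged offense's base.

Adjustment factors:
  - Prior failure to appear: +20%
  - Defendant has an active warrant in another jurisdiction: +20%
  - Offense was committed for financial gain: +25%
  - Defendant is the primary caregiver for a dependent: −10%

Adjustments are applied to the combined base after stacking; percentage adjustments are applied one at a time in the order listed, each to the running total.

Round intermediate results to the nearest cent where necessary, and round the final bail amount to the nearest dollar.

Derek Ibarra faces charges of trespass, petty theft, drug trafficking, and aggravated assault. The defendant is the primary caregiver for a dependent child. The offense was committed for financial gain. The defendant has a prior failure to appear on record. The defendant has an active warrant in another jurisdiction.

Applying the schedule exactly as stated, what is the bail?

Base amounts from the schedule: trespass $1,000; petty theft $5,600; drug trafficking $476,200; aggravated assault $140,000.
Stacking rule: highest base plus 60% of each additional charge. Highest is drug trafficking at $476,200. Additional: $1,000 × 60% = $600; $5,600 × 60% = $3,360; $140,000 × 60% = $84,000. Combined base = $476,200 + $87,960 = $564,160.
Prior failure to appear (+20%): $564,160 × 1.2 = $676,992.
Defendant has an active warrant in another jurisdiction (+20%): $676,992 × 1.2 = $812,390.40.
Offense was committed for financial gain (+25%): $812,390.40 × 1.25 = $1,015,488.
Defendant is the primary caregiver for a dependent (−10%): $1,015,488 × 0.9 = $913,939.20.
Rounded to the nearest dollar: $913,939.

$913,939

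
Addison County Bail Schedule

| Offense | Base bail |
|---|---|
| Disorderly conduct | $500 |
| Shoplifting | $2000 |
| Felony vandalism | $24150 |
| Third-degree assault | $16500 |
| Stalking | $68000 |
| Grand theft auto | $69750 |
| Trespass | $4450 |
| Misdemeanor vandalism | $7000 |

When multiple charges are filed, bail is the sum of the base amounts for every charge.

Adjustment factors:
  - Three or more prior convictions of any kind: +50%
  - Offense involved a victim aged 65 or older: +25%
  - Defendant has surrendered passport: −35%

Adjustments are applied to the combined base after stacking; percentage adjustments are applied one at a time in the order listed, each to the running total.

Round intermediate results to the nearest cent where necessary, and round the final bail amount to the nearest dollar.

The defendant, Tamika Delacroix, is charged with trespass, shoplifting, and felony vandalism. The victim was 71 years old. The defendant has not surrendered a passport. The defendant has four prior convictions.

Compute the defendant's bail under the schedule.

Base amounts from the schedule: trespass $4450; shoplifting $2000; felony vandalism $24150.
Stacking rule: sum of all bases. $4450 + $2000 + $24150 = $30600.
Three or more prior convictions of any kind (+50%): $30600 × 1.5 = $45900.
Offense involved a victim aged 65 or older (+25%): $45900 × 1.25 = $57375.

$57375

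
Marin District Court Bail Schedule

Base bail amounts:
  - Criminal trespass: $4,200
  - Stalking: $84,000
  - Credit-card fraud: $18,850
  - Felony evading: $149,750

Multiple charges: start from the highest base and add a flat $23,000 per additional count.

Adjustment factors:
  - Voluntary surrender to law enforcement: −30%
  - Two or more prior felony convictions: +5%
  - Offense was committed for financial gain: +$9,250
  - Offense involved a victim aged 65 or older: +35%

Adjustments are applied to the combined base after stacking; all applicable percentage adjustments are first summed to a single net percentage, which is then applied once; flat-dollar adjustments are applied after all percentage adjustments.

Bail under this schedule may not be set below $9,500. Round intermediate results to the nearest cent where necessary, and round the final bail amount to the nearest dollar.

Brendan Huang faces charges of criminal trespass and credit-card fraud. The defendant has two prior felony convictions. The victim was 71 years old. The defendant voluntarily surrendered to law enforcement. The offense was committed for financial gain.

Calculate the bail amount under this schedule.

$55,285

Base amounts from the schedule: criminal trespass $4,200; credit-card fraud $18,850.
Stacking rule: highest base plus $23,000 per additional charge. Highest is credit-card fraud at $18,850; 1 additional charge → +$23,000. Combined base = $41,850.
Net percentage adjustment: −30% +5% +35% = +10%. $41,850 × 1.1 = $46,035.
Offense was committed for financial gain (+$9,250 flat): $46,035 + $9,250 = $55,285.
$55,285 is at or above the $9,500 minimum.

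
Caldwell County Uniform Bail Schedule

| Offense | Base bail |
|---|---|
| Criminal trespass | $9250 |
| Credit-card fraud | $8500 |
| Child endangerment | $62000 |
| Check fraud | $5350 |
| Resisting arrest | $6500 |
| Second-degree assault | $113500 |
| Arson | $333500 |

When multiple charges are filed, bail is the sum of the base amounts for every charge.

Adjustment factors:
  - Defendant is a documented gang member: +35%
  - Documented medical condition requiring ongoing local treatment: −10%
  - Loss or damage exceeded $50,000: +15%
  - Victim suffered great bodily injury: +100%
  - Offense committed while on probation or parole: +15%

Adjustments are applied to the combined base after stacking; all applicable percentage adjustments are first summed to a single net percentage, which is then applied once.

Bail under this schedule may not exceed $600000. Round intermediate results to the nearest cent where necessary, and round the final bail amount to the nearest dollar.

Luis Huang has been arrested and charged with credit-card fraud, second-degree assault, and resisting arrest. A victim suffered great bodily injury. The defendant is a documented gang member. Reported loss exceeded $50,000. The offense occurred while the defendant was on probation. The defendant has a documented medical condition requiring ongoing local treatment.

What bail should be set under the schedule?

Base amounts from the schedule: credit-card fraud $8500; second-degree assault $113500; resisting arrest $6500.
Stacking rule: sum of all bases. $8500 + $113500 + $6500 = $128500.
Net percentage adjustment: +35% −10% +15% +100% +15% = +155%. $128500 × 2.55 = $327675.
$327675 is within the $600000 maximum.

$327675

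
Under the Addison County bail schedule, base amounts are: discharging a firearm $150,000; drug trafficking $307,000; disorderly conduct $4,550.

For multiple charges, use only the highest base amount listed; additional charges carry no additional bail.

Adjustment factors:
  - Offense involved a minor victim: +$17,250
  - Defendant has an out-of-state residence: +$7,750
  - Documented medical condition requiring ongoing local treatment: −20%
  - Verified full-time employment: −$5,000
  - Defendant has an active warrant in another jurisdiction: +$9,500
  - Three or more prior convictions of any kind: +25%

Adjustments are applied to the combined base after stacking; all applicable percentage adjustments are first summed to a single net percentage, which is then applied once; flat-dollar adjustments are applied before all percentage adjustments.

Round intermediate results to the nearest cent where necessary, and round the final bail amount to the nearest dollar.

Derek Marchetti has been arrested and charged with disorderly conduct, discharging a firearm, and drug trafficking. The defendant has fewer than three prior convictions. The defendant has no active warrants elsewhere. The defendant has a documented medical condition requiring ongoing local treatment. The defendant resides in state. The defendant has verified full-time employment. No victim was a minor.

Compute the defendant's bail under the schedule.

Base amounts from the schedule: disorderly conduct $4,550; discharging a firearm $150,000; drug trafficking $307,000.
Stacking rule: use the highest base only. Highest is drug trafficking at $307,000. Combined base = $307,000.
Verified full-time employment (−$5,000 flat): $307,000 − $5,000 = $302,000.
Documented medical condition requiring ongoing local treatment (−20%): $302,000 × 0.8 = $241,600.

$241,600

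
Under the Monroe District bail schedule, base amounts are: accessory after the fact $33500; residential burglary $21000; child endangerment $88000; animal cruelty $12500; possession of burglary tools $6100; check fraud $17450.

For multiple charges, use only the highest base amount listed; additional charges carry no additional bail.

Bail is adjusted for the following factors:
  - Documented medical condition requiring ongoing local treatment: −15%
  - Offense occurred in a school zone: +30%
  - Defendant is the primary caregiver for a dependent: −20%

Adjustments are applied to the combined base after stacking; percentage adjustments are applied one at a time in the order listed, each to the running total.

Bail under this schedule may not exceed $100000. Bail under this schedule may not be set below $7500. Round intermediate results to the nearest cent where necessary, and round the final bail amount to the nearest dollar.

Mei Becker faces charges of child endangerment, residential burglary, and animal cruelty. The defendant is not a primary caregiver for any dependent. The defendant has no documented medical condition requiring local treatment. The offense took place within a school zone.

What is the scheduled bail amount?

$100000

Base amounts from the schedule: child endangerment $88000; residential burglary $21000; animal cruelty $12500.
Stacking rule: use the highest base only. Highest is child endangerment at $88000. Combined base = $88000.
Offense occurred in a school zone (+30%): $88000 × 1.3 = $114400.
Result $114400 exceeds the maximum of $100000; bail is capped at $100000.
$100000 is at or above the $7500 minimum.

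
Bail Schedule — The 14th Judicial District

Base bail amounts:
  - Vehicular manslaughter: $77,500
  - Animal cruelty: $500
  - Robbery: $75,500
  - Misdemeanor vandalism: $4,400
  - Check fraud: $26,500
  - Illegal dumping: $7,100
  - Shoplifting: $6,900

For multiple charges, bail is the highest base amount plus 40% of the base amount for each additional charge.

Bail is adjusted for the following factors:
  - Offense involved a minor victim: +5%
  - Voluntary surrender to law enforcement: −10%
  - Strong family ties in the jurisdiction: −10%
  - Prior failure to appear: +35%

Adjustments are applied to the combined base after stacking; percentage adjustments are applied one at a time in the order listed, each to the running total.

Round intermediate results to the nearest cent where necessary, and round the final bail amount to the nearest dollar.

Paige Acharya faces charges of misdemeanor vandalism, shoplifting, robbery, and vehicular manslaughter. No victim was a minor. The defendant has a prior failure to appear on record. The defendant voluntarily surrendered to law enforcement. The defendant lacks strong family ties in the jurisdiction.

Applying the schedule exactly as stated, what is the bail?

$136,347

Base amounts from the schedule: misdemeanor vandalism $4,400; shoplifting $6,900; robbery $75,500; vehicular manslaughter $77,500.
Stacking rule: highest base plus 40% of each additional charge. Highest is vehicular manslaughter at $77,500. Additional: $4,400 × 40% = $1,760; $6,900 × 40% = $2,760; $75,500 × 40% = $30,200. Combined base = $77,500 + $34,720 = $112,220.
Voluntary surrender to law enforcement (−10%): $112,220 × 0.9 = $100,998.
Prior failure to appear (+35%): $100,998 × 1.35 = $136,347.30.
Rounded to the nearest dollar: $136,347.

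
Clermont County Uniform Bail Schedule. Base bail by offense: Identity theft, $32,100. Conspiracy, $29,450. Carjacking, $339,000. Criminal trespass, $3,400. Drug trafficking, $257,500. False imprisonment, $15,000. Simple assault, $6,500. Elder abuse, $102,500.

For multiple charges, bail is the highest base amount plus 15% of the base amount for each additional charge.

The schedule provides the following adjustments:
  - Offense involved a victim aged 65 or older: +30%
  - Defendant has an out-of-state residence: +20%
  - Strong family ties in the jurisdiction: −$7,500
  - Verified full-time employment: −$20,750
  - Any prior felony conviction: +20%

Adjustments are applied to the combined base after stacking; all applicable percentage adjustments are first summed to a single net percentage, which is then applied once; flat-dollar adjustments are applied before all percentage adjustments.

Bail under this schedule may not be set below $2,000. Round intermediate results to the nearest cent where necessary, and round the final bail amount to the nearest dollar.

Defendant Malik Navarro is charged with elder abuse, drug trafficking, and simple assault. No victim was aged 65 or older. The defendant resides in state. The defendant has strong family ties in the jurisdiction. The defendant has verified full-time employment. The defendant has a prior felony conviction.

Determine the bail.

Base amounts from the schedule: elder abuse $102,500; drug trafficking $257,500; simple assault $6,500.
Stacking rule: highest base plus 15% of each additional charge. Highest is drug trafficking at $257,500. Additional: $102,500 × 15% = $15,375; $6,500 × 15% = $975. Combined base = $257,500 + $16,350 = $273,850.
Strong family ties in the jurisdiction (−$7,500 flat): $273,850 − $7,500 = $266,350.
Verified full-time employment (−$20,750 flat): $266,350 − $20,750 = $245,600.
Any prior felony conviction (+20%): $245,600 × 1.2 = $294,720.
$294,720 is at or above the $2,000 minimum.

$294,720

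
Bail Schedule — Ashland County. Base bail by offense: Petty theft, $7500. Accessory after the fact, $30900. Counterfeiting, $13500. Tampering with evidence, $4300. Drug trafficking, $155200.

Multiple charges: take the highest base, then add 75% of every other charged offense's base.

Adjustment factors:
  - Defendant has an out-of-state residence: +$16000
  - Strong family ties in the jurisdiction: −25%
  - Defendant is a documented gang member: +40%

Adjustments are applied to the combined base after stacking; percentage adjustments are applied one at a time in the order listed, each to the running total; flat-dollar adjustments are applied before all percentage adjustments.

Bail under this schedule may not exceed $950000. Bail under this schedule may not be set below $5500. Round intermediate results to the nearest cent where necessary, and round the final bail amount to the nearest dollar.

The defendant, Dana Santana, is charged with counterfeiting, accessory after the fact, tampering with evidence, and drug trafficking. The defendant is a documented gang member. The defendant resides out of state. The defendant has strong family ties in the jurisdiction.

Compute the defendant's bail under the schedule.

Base amounts from the schedule: counterfeiting $13500; accessory after the fact $30900; tampering with evidence $4300; drug trafficking $155200.
Stacking rule: highest base plus 75% of each additional charge. Highest is drug trafficking at $155200. Additional: $13500 × 75% = $10125; $30900 × 75% = $23175; $4300 × 75% = $3225. Combined base = $155200 + $36525 = $191725.
Defendant has an out-of-state residence (+$16000 flat): $191725 + $16000 = $207725.
Strong family ties in the jurisdiction (−25%): $207725 × 0.75 = $155793.75.
Defendant is a documented gang member (+40%): $155793.75 × 1.4 = $218111.25.
$218111.25 is within the $950000 maximum.
$218111.25 is at or above the $5500 minimum.
Rounded to the nearest dollar: $218111.

$218111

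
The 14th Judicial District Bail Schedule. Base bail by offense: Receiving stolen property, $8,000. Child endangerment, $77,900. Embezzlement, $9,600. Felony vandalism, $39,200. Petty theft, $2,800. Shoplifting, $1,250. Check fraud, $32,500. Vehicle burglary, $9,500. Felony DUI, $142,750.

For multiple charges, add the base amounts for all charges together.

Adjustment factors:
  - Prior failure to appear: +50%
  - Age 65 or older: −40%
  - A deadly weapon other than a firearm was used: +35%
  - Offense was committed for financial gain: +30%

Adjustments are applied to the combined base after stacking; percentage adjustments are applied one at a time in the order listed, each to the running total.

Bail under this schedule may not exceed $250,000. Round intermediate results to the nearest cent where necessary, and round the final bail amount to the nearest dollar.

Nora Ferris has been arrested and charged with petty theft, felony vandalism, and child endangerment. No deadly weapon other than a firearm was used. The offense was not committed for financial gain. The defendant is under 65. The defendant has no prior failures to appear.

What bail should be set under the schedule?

$119,900

Base amounts from the schedule: petty theft $2,800; felony vandalism $39,200; child endangerment $77,900.
Stacking rule: sum of all bases. $2,800 + $39,200 + $77,900 = $119,900.
No adjustment factors apply to this defendant.
$119,900 is within the $250,000 maximum.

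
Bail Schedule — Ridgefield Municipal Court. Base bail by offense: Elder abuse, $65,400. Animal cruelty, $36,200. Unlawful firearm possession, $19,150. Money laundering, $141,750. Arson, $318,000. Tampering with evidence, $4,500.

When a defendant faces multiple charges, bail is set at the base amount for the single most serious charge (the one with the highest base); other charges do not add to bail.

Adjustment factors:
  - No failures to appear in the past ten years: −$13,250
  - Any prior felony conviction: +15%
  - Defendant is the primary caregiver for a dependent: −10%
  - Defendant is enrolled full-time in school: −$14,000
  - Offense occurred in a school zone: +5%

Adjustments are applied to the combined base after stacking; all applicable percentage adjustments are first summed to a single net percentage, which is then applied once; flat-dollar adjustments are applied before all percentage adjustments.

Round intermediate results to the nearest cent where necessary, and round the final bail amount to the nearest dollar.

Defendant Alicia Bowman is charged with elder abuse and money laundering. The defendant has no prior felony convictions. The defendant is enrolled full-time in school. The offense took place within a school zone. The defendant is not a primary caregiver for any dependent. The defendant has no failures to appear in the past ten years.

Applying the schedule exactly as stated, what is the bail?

$120,225

Base amounts from the schedule: elder abuse $65,400; money laundering $141,750.
Stacking rule: use the highest base only. Highest is money laundering at $141,750. Combined base = $141,750.
No failures to appear in the past ten years (−$13,250 flat): $141,750 − $13,250 = $128,500.
Defendant is enrolled full-time in school (−$14,000 flat): $128,500 − $14,000 = $114,500.
Offense occurred in a school zone (+5%): $114,500 × 1.05 = $120,225.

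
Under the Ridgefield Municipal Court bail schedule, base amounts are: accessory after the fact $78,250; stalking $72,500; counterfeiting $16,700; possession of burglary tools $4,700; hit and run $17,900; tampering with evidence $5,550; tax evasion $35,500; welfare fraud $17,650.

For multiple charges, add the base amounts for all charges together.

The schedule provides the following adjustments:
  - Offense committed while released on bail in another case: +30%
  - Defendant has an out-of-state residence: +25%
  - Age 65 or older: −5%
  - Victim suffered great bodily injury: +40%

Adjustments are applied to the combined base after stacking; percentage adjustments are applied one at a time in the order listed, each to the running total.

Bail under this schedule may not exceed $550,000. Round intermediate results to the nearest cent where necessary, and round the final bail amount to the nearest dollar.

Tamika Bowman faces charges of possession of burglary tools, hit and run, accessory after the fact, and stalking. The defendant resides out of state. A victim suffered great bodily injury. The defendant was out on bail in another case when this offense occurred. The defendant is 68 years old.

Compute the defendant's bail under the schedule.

$374,653

Base amounts from the schedule: possession of burglary tools $4,700; hit and run $17,900; accessory after the fact $78,250; stalking $72,500.
Stacking rule: sum of all bases. $4,700 + $17,900 + $78,250 + $72,500 = $173,350.
Offense committed while released on bail in another case (+30%): $173,350 × 1.3 = $225,355.
Defendant has an out-of-state residence (+25%): $225,355 × 1.25 = $281,693.75.
Age 65 or older (−5%): $281,693.75 × 0.95 = $267,609.06.
Victim suffered great bodily injury (+40%): $267,609.06 × 1.4 = $374,652.68.
$374,652.68 is within the $550,000 maximum.
Rounded to the nearest dollar: $374,653.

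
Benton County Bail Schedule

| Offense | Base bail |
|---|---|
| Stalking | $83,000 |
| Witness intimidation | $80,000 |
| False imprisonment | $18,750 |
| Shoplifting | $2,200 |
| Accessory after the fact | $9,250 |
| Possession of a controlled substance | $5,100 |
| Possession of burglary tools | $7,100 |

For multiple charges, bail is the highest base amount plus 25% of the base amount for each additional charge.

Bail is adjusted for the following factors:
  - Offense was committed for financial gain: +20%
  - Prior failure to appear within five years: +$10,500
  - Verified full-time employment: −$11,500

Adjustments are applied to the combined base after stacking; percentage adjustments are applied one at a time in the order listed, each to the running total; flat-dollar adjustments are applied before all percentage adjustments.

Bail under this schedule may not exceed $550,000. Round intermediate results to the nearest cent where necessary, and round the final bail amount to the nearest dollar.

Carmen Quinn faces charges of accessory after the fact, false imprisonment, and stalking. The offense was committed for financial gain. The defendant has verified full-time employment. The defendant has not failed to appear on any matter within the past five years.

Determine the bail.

$94,200

Base amounts from the schedule: accessory after the fact $9,250; false imprisonment $18,750; stalking $83,000.
Stacking rule: highest base plus 25% of each additional charge. Highest is stalking at $83,000. Additional: $9,250 × 25% = $2,312.50; $18,750 × 25% = $4,687.50. Combined base = $83,000 + $7,000 = $90,000.
Verified full-time employment (−$11,500 flat): $90,000 − $11,500 = $78,500.
Offense was committed for financial gain (+20%): $78,500 × 1.2 = $94,200.
$94,200 is within the $550,000 maximum.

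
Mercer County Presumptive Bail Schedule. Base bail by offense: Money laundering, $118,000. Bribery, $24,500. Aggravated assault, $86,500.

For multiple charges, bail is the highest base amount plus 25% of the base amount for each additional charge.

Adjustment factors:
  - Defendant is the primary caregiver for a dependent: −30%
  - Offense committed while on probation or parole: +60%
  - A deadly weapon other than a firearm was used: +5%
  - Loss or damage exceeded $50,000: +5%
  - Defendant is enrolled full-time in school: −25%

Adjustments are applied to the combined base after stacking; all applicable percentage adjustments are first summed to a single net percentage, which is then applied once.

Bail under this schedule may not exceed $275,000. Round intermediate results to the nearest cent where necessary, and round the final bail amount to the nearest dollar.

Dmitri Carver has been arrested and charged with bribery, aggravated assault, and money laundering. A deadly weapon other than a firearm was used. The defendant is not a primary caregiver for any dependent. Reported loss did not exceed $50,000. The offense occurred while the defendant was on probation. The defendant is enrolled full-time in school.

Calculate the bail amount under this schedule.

Base amounts from the schedule: bribery $24,500; aggravated assault $86,500; money laundering $118,000.
Stacking rule: highest base plus 25% of each additional charge. Highest is money laundering at $118,000. Additional: $24,500 × 25% = $6,125; $86,500 × 25% = $21,625. Combined base = $118,000 + $27,750 = $145,750.
Net percentage adjustment: +60% +5% −25% = +40%. $145,750 × 1.4 = $204,050.
$204,050 is within the $275,000 maximum.

$204,050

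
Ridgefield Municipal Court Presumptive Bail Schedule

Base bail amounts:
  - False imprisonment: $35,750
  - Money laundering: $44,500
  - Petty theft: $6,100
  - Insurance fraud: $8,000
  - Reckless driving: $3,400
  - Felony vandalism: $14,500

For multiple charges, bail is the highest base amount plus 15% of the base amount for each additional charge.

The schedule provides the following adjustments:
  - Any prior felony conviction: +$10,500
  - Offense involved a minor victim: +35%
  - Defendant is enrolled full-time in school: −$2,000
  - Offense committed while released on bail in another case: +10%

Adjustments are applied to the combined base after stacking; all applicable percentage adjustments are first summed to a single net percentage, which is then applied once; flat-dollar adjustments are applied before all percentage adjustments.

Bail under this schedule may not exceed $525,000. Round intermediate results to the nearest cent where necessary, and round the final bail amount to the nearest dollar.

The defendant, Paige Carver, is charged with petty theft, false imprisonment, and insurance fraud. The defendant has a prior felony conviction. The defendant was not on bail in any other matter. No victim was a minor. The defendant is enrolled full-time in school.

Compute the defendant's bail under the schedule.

Base amounts from the schedule: petty theft $6,100; false imprisonment $35,750; insurance fraud $8,000.
Stacking rule: highest base plus 15% of each additional charge. Highest is false imprisonment at $35,750. Additional: $6,100 × 15% = $915; $8,000 × 15% = $1,200. Combined base = $35,750 + $2,115 = $37,865.
Any prior felony conviction (+$10,500 flat): $37,865 + $10,500 = $48,365.
Defendant is enrolled full-time in school (−$2,000 flat): $48,365 − $2,000 = $46,365.
$46,365 is within the $525,000 maximum.

$46,365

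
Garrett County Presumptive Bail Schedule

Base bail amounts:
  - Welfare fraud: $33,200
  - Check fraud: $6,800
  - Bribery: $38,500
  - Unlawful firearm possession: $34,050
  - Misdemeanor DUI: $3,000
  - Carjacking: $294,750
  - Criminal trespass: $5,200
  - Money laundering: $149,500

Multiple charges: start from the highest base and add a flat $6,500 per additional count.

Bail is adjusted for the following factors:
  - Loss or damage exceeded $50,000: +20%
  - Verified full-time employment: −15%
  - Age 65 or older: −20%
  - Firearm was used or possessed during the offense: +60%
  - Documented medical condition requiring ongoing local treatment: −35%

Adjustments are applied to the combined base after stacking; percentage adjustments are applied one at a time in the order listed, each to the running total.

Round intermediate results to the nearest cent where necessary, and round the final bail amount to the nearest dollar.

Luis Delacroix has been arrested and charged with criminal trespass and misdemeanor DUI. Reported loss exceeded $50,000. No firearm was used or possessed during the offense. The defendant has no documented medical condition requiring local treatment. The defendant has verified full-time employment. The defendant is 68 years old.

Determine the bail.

Base amounts from the schedule: criminal trespass $5,200; misdemeanor DUI $3,000.
Stacking rule: highest base plus $6,500 per additional charge. Highest is criminal trespass at $5,200; 1 additional charge → +$6,500. Combined base = $11,700.
Loss or damage exceeded $50,000 (+20%): $11,700 × 1.2 = $14,040.
Verified full-time employment (−15%): $14,040 × 0.85 = $11,934.
Age 65 or older (−20%): $11,934 × 0.8 = $9,547.20.
Rounded to the nearest dollar: $9,547.

$9,547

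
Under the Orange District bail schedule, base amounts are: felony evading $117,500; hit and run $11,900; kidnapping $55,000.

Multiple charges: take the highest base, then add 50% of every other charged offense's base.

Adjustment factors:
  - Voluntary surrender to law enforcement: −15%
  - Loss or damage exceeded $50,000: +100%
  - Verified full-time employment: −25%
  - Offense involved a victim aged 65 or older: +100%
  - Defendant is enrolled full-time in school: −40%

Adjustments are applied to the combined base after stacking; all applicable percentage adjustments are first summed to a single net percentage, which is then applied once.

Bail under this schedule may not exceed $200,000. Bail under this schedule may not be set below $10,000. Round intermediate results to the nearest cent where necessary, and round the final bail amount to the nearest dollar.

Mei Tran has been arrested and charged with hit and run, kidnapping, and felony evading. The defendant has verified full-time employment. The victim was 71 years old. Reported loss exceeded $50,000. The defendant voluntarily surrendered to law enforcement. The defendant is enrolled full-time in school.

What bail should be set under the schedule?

Base amounts from the schedule: hit and run $11,900; kidnapping $55,000; felony evading $117,500.
Stacking rule: highest base plus 50% of each additional charge. Highest is felony evading at $117,500. Additional: $11,900 × 50% = $5,950; $55,000 × 50% = $27,500. Combined base = $117,500 + $33,450 = $150,950.
Net percentage adjustment: −15% +100% −25% +100% −40% = +120%. $150,950 × 2.2 = $332,090.
Result $332,090 exceeds the maximum of $200,000; bail is capped at $200,000.
$200,000 is at or above the $10,000 minimum.

$200,000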